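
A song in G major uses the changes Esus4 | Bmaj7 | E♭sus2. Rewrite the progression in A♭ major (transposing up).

G major up to A♭ major is a minor second; each chord root moves by that interval while the quality stays the same.
Esus4: root E up a minor second → F, giving Fsus4.
Bmaj7: root B up a minor second → C, giving Cmaj7.
E♭sus2: root E♭ up a minor second → Fb, giving Fbsus2.

Fsus4 Cmaj7 Fbsus2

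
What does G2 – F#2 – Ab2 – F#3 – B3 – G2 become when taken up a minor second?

G2 -> Ab2
F#2 -> G2
Ab2 -> Bbb2
F#3 -> G3
B3 -> C4
G2 -> Ab2

Ab2 G2 Bbb2 G3 C4 Ab2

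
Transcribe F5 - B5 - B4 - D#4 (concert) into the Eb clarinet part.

Written C4 sounds as Eb4 on the Eb clarinet, so concert pitches are written a minor third down.
F5 gives D5
B5 gives G#5
B4 gives G#4
D#4 gives B#3

D5 G#5 G#4 B#3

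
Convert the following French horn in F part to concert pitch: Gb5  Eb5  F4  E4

Cb5 Ab4 Bb3 A3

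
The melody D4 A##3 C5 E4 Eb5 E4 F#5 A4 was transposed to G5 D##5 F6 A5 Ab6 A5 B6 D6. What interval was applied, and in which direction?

up a perfect eleventh

Take the first pair: D4 → G5. D to G spans 11 letter names, so the interval is some kind of eleventh.
D4 to G5 is 17 semitones, which makes it a perfect eleventh; the second version is higher, so the direction is up.
Checking another pair — A4 → D6 — gives the same interval.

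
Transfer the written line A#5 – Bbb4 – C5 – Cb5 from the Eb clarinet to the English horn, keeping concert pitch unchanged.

G#6 Abb5 Bb5 Bbb5

First find concert pitch: the Eb clarinet sounds a minor third above written, so A#5 Bbb4 C5 Cb5 sounds C#6 Dbb5 Eb5 Ebb5.
Then write for English horn: it sounds a perfect fifth below written, so the part must be a perfect fifth above concert.
C#6 → G#6
Dbb5 → Abb5
Eb5 → Bb5
Ebb5 → Bbb5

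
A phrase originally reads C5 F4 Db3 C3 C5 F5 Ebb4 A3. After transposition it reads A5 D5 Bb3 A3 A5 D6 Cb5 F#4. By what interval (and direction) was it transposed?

up a major sixth

Take the first pair: C5 → A5. C to A spans 6 letter names, so the interval is some kind of sixth.
C5 to A5 is 9 semitones, which makes it a major sixth; the second version is higher, so the direction is up.
Checking another pair — A3 → F#4 — gives the same interval.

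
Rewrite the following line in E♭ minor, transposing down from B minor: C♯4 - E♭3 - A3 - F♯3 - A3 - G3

From B down to E♭ is an augmented fifth; apply that to each pitch.
C#4 → F3
Eb3 → Abb2
A3 → Db3
F#3 → Bb2
A3 → Db3
G3 → Cb3

F3 Abb2 Db3 Bb2 Db3 Cb3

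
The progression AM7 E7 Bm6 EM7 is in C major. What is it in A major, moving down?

F#M7 C#7 G#m6 C#M7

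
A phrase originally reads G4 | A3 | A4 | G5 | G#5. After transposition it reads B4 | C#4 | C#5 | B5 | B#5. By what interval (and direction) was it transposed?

From G4 to B4 is 3 letter names — a third of some quality.
G4 to B4 is 4 semitones, which makes it a major third; the second version is higher, so the direction is up.
Checking another pair — G#5 → B#5 — gives the same interval.

up a major third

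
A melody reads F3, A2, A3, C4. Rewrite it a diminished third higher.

Abb3 Cb3 Cb4 Ebb4

A diminished third up from F3 gives Abb3.
A diminished third up from A2 gives Cb3.
A diminished third up from A3 gives Cb4.
C4 up a diminished third is Ebb4.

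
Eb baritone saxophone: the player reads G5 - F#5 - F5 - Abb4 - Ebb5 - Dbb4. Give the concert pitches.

The Eb baritone saxophone sounds a major thirteenth below written, so transpose each written note down a major thirteenth.
G5 → Bb3
F#5 → A3
F5 → Ab3
Abb4 → Cbb3
Ebb5 → Gbb3
Dbb4 → Fbb2

Bb3 A3 Ab3 Cbb3 Gbb3 Fbb2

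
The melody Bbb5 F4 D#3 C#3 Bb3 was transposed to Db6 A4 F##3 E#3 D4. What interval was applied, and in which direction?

up a major third

From Bbb5 to Db6 is 3 letter names — a third of some quality.
Bbb5 to Db6 is 4 semitones, which makes it a major third; the second version is higher, so the direction is up.
Checking another pair — Bb3 → D4 — gives the same interval.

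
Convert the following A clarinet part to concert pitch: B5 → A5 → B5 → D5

G#5 F#5 G#5 B4

The A clarinet sounds a minor third below written, so transpose each written note down a minor third.
B5 gives G#5
A5 gives F#5
B5 gives G#5
D5 gives B4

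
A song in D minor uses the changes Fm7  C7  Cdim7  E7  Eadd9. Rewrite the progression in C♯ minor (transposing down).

Em7 B7 Bdim7 D#7 D#add9

D minor down to C♯ minor is a minor second; each chord root moves by that interval while the quality stays the same.
Fm7: root F down a minor second → E, giving Em7.
C7: root C down a minor second → B, giving B7.
Cdim7: root C down a minor second → B, giving Bdim7.
E7: root E down a minor second → D#, giving D#7.
Eadd9: root E down a minor second → D#, giving D#add9.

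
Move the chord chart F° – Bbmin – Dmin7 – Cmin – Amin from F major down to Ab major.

Ab° Dbmin Fmin7 Ebmin Cmin

F major down to Ab major is a major sixth; each chord root moves by that interval while the quality stays the same.
F°: root F down a major sixth → Ab, giving Ab°.
Bbmin: root Bb down a major sixth → Db, giving Dbmin.
Dmin7: root D down a major sixth → F, giving Fmin7.
Cmin: root C down a major sixth → Eb, giving Ebmin.
Amin: root A down a major sixth → C, giving Cmin.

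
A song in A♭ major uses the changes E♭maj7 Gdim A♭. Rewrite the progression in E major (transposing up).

Bmaj7 D#dim E

A♭ major up to E major is an augmented fifth; each chord root moves by that interval while the quality stays the same.
E♭maj7: root E♭ up an augmented fifth → B, giving Bmaj7.
Gdim: root G up an augmented fifth → D#, giving D#dim.
A♭: root A♭ up an augmented fifth → E, giving E.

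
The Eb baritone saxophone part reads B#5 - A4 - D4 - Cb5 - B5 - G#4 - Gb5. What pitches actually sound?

The Eb baritone saxophone sounds a major thirteenth below written, so transpose each written note down a major thirteenth.
B#5 -> D#4
A4 -> C3
D4 -> F2
Cb5 -> Ebb3
B5 -> D4
G#4 -> B2
Gb5 -> Bbb3

D#4 C3 F2 Ebb3 D4 B2 Bbb3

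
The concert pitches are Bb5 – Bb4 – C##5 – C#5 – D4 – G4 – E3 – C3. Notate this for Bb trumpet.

Written C4 sounds as Bb3 on the Bb trumpet, so concert pitches are written a major second up.
Bb5 becomes C6
Bb4 becomes C5
C##5 becomes D##5
C#5 becomes D#5
D4 becomes E4
G4 becomes A4
E3 becomes F#3
C3 becomes D3

C6 C5 D##5 D#5 E4 A4 F#3 D3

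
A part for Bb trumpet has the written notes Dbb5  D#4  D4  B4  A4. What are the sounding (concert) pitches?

Written C4 on the Bb trumpet sounds as Bb3, a major second lower; apply that shift to every note.
Dbb5 gives Cbb5
D#4 gives C#4
D4 gives C4
B4 gives A4
A4 gives G4

Cbb5 C#4 C4 A4 G4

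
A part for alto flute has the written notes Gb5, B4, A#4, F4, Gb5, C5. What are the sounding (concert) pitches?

Db5 F#4 E#4 C4 Db5 G4

The alto flute sounds a perfect fourth below written, so transpose each written note down a perfect fourth.
Gb5 to Db5
B4 to F#4
A#4 to E#4
F4 to C4
Gb5 to Db5
C5 to G4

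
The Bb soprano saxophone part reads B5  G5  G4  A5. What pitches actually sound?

A5 F5 F4 G5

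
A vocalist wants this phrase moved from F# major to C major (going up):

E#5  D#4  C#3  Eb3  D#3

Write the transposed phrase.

F# major to C major up is a diminished fifth, so every note moves up by that interval.
E#5 becomes B5
D#4 becomes A4
C#3 becomes G3
Eb3 becomes Bbb3
D#3 becomes A3

B5 A4 G3 Bbb3 A3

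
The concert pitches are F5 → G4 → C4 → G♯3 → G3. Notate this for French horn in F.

Written C4 sounds as F3 on the French horn in F, so concert pitches are written a perfect fifth up.
F5 becomes C6
G4 becomes D5
C4 becomes G4
G#3 becomes D#4
G3 becomes D4

C6 D5 G4 D#4 D4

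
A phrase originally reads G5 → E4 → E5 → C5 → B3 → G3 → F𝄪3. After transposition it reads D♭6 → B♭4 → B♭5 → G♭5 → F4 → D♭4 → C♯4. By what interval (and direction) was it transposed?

Take the first pair: G5 → Db6. G to D spans 5 letter names, so the interval is some kind of fifth.
G5 to Db6 is 6 semitones, which makes it a diminished fifth; the second version is higher, so the direction is up.
Checking another pair — F##3 → C#4 — gives the same interval.

up a diminished fifth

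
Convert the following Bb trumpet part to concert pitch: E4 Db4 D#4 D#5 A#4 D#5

D4 Cb4 C#4 C#5 G#4 C#5

Written C4 on the Bb trumpet sounds as Bb3, a major second lower; apply that shift to every note.
E4 → D4
Db4 → Cb4
D#4 → C#4
D#5 → C#5
A#4 → G#4
D#5 → C#5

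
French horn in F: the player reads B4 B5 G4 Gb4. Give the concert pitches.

The French horn in F sounds a perfect fifth below written, so transpose each written note down a perfect fifth.
B4 becomes E4
B5 becomes E5
G4 becomes C4
Gb4 becomes Cb4

E4 E5 C4 Cb4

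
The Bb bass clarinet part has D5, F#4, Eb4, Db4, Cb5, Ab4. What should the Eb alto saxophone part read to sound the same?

A4 C#4 Bb3 Ab3 Gb4 Eb4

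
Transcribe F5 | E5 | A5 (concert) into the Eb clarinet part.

D5 C#5 F#5

Written C4 sounds as Eb4 on the Eb clarinet, so concert pitches are written a minor third down.
F5 gives D5
E5 gives C#5
A5 gives F#5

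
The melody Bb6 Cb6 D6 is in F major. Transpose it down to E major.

From F down to E is a minor second; apply that to each pitch.
Bb6 -> A6
Cb6 -> Bb5
D6 -> C#6

A6 Bb5 C#6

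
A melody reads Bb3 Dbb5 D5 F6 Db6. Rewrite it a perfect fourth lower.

A perfect fourth down from Bb3 gives F3.
Dbb5: a fourth down reaches A, and 5 semitones makes it Abb4.
D5 down a perfect fourth is A4.
F6 down a perfect fourth is C6.
A perfect fourth down from Db6 gives Ab5.

F3 Abb4 A4 C6 Ab5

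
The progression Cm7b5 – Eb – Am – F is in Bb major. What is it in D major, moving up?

Em7b5 G C#m A

Bb major up to D major is a major third; each chord root moves by that interval while the quality stays the same.
Cm7b5: root C up a major third → E, giving Em7b5.
Eb: root Eb up a major third → G, giving G.
Am: root A up a major third → C#, giving C#m.
F: root F up a major third → A, giving A.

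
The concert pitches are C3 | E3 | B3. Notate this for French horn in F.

G3 B3 F#4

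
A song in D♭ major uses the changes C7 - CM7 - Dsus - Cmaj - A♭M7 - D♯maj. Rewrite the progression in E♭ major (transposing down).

D♭ major down to E♭ major is a minor seventh; each chord root moves by that interval while the quality stays the same.
C7: root C down a minor seventh → D, giving D7.
CM7: root C down a minor seventh → D, giving DM7.
Dsus: root D down a minor seventh → E, giving Esus.
Cmaj: root C down a minor seventh → D, giving Dmaj.
A♭M7: root A♭ down a minor seventh → Bb, giving BbM7.
D♯maj: root D♯ down a minor seventh → E#, giving E#maj.

D7 DM7 Esus Dmaj BbM7 E#maj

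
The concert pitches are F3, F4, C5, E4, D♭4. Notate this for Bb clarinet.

G3 G4 D5 F#4 Eb4

The Bb clarinet sounds a major second below written, so the written part must be a major second above concert — transpose each note up.
F3 -> G3
F4 -> G4
C5 -> D5
E4 -> F#4
Db4 -> Eb4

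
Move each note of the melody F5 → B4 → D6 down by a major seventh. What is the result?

F5 down a major seventh is Gb4.
B4: a seventh down reaches C, and 11 semitones makes it C4.
D6 down a major seventh is Eb5.

Gb4 C4 Eb5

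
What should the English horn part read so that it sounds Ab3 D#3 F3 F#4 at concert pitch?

Eb4 A#3 C4 C#5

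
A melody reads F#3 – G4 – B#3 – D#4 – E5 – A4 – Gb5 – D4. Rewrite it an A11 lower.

C2 Db3 F#2 A2 Bb3 Eb3 Dbb4 Ab2

F#3: an eleventh down reaches C, and 18 semitones makes it C2.
An augmented eleventh down from G4 gives Db3.
An augmented eleventh down from B#3 gives F#2.
D#4 down an augmented eleventh is A2.
An augmented eleventh down from E5 gives Bb3.
A4: an eleventh down reaches E, and 18 semitones makes it Eb3.
Gb5: an eleventh down reaches D, and 18 semitones makes it Dbb4.
D4: an eleventh down reaches A, and 18 semitones makes it Ab2.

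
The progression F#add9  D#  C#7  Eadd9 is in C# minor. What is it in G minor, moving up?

Cadd9 A G7 Bbadd9

C# minor up to G minor is a diminished fifth; each chord root moves by that interval while the quality stays the same.
F#add9: root F# up a diminished fifth → C, giving Cadd9.
D#: root D# up a diminished fifth → A, giving A.
C#7: root C# up a diminished fifth → G, giving G7.
Eadd9: root E up a diminished fifth → Bb, giving Bbadd9.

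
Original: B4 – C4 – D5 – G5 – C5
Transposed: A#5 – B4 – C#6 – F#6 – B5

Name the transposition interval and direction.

up a major seventh

From B4 to A#5 is 7 letter names — a seventh of some quality.
B4 to A#5 is 11 semitones, which makes it a major seventh; the second version is higher, so the direction is up.
Checking another pair — C5 → B5 — gives the same interval.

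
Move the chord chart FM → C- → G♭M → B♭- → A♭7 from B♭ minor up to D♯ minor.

A#M E#- BM D#- C#7

B♭ minor up to D♯ minor is an augmented third; each chord root moves by that interval while the quality stays the same.
FM: root F up an augmented third → A#, giving A#M.
C-: root C up an augmented third → E#, giving E#-.
G♭M: root G♭ up an augmented third → B, giving BM.
B♭-: root B♭ up an augmented third → D#, giving D#-.
A♭7: root A♭ up an augmented third → C#, giving C#7.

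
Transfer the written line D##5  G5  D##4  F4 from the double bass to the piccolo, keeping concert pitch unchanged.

First find concert pitch: the double bass sounds a perfect octave below written, so D##5 G5 D##4 F4 sounds D##4 G4 D##3 F3.
Then write for piccolo: it sounds a perfect octave above written, so the part must be a perfect octave below concert.
D##4 → D##3
G4 → G3
D##3 → D##2
F3 → F2

D##3 G3 D##2 F2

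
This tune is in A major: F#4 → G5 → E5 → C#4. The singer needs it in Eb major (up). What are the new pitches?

A major to Eb major up is a diminished fifth, so every note moves up by that interval.
F#4 -> C5
G5 -> Db6
E5 -> Bb5
C#4 -> G4

C5 Db6 Bb5 G4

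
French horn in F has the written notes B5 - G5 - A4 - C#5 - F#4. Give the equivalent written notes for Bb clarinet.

F#5 D5 E4 G#4 C#4

First find concert pitch: the French horn in F sounds a perfect fifth below written, so B5 G5 A4 C#5 F#4 sounds E5 C5 D4 F#4 B3.
Then write for Bb clarinet: it sounds a major second below written, so the part must be a major second above concert.
E5 → F#5
C5 → D5
D4 → E4
F#4 → G#4
B3 → C#4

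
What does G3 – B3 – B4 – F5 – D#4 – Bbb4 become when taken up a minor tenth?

Bb4 D5 D6 Ab6 F#5 Dbb6

G3: a tenth up reaches B, and 15 semitones makes it Bb4.
B3 up a minor tenth is D5.
B4 up a minor tenth is D6.
F5 up a minor tenth is Ab6.
D#4: a tenth up reaches F, and 15 semitones makes it F#5.
Bbb4: a tenth up reaches D, and 15 semitones makes it Dbb6.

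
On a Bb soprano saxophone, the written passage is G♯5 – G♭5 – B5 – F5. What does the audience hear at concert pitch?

Written C4 on the Bb soprano saxophone sounds as Bb3, a major second lower; apply that shift to every note.
G#5 → F#5
Gb5 → Fb5
B5 → A5
F5 → Eb5

F#5 Fb5 A5 Eb5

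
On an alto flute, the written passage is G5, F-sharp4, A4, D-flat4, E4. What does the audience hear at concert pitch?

D5 C#4 E4 Ab3 B3

The alto flute sounds a perfect fourth below written, so transpose each written note down a perfect fourth.
G5 to D5
F#4 to C#4
A4 to E4
Db4 to Ab3
E4 to B3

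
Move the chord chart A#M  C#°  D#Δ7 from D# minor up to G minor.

DM F° GΔ7

D# minor up to G minor is a diminished fourth; each chord root moves by that interval while the quality stays the same.
A#M: root A# up a diminished fourth → D, giving DM.
C#°: root C# up a diminished fourth → F, giving F°.
D#Δ7: root D# up a diminished fourth → G, giving GΔ7.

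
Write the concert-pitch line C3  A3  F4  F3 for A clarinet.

The A clarinet sounds a minor third below written, so the written part must be a minor third above concert — transpose each note up.
C3 becomes Eb3
A3 becomes C4
F4 becomes Ab4
F3 becomes Ab3

Eb3 C4 Ab4 Ab3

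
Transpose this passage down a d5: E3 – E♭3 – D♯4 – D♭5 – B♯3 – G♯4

A#2 A2 G##3 G4 E##3 C##4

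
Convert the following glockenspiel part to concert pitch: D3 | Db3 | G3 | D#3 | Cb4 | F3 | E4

D5 Db5 G5 D#5 Cb6 F5 E6

Written C4 on the glockenspiel sounds as C6, a perfect fifteenth higher; apply that shift to every note.
D3 becomes D5
Db3 becomes Db5
G3 becomes G5
D#3 becomes D#5
Cb4 becomes Cb6
F3 becomes F5
E4 becomes E6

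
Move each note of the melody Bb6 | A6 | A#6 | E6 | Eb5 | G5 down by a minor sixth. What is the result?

Bb6 down a minor sixth is D6.
A6 down a minor sixth is C#6.
A minor sixth down from A#6 gives C##6.
A minor sixth down from E6 gives G#5.
Eb5: a sixth down reaches G, and 8 semitones makes it G4.
A minor sixth down from G5 gives B4.

D6 C#6 C##6 G#5 G4 B4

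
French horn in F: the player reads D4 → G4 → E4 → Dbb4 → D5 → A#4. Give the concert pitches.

Written C4 on the French horn in F sounds as F3, a perfect fifth lower; apply that shift to every note.
D4 -> G3
G4 -> C4
E4 -> A3
Dbb4 -> Gbb3
D5 -> G4
A#4 -> D#4

G3 C4 A3 Gbb3 G4 D#4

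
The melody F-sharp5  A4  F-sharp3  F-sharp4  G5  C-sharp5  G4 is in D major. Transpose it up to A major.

From D up to A is a perfect fifth; apply that to each pitch.
F#5 → C#6
A4 → E5
F#3 → C#4
F#4 → C#5
G5 → D6
C#5 → G#5
G4 → D5

C#6 E5 C#4 C#5 D6 G#5 D5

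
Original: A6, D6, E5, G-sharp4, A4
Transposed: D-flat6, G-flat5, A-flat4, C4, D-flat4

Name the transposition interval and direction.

Take the first pair: A6 → Db6. A to D spans 5 letter names, so the interval is some kind of fifth.
Db6 to A6 is 8 semitones, which makes it an augmented fifth; the second version is lower, so the direction is down.
Checking another pair — A4 → Db4 — gives the same interval.

down an augmented fifth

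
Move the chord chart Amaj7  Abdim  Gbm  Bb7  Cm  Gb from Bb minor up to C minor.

Bmaj7 Bbdim Abm C7 Dm Ab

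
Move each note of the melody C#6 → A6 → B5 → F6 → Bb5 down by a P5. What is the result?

F#5 D6 E5 Bb5 Eb5

C#6 gives F#5
A6 gives D6
B5 gives E5
F6 gives Bb5
Bb5 gives Eb5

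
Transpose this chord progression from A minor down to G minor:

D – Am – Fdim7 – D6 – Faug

A minor down to G minor is a major second; each chord root moves by that interval while the quality stays the same.
D: root D down a major second → C, giving C.
Am: root A down a major second → G, giving Gm.
Fdim7: root F down a major second → Eb, giving Ebdim7.
D6: root D down a major second → C, giving C6.
Faug: root F down a major second → Eb, giving Ebaug.

C Gm Ebdim7 C6 Ebaug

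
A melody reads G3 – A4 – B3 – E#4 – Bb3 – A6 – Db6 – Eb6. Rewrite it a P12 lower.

C2 D3 E2 A#2 Eb2 D5 Gb4 Ab4

G3: a twelfth down reaches C, and 19 semitones makes it C2.
A4 down a perfect twelfth is D3.
B3: a twelfth down reaches E, and 19 semitones makes it E2.
E#4: a twelfth down reaches A, and 19 semitones makes it A#2.
A perfect twelfth down from Bb3 gives Eb2.
A6 down a perfect twelfth is D5.
Db6: a twelfth down reaches G, and 19 semitones makes it Gb4.
Eb6: a twelfth down reaches A, and 19 semitones makes it Ab4.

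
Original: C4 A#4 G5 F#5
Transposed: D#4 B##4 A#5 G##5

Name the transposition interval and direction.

Take the first pair: C4 → D#4. C to D spans 2 letter names, so the interval is some kind of second.
C4 to D#4 is 3 semitones, which makes it an augmented second; the second version is higher, so the direction is up.
Checking another pair — F#5 → G##5 — gives the same interval.

up an augmented second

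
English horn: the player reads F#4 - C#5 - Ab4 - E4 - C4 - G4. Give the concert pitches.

Written C4 on the English horn sounds as F3, a perfect fifth lower; apply that shift to every note.
F#4 becomes B3
C#5 becomes F#4
Ab4 becomes Db4
E4 becomes A3
C4 becomes F3
G4 becomes C4

B3 F#4 Db4 A3 F3 C4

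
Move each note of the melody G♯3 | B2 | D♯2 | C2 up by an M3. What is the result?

B#3 D#3 F##2 E2

G#3 gives B#3
B2 gives D#3
D#2 gives F##2
C2 gives E2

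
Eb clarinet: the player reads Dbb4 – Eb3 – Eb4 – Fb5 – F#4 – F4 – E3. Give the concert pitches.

Fbb4 Gb3 Gb4 Abb5 A4 Ab4 G3

Written C4 on the Eb clarinet sounds as Eb4, a minor third higher; apply that shift to every note.
Dbb4 to Fbb4
Eb3 to Gb3
Eb4 to Gb4
Fb5 to Abb5
F#4 to A4
F4 to Ab4
E3 to G3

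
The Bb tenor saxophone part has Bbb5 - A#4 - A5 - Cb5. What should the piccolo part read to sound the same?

First find concert pitch: the Bb tenor saxophone sounds a major ninth below written, so Bbb5 A#4 A5 Cb5 sounds Abb4 G#3 G4 Bbb3.
Then write for piccolo: it sounds a perfect octave above written, so the part must be a perfect octave below concert.
Abb4 → Abb3
G#3 → G#2
G4 → G3
Bbb3 → Bbb2

Abb3 G#2 G3 Bbb2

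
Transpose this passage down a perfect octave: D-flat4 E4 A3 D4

Db3 E3 A2 D3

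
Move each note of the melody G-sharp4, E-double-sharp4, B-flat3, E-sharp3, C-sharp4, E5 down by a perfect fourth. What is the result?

D#4 B##3 F3 B#2 G#3 B4

G#4 -> D#4
E##4 -> B##3
Bb3 -> F3
E#3 -> B#2
C#4 -> G#3
E5 -> B4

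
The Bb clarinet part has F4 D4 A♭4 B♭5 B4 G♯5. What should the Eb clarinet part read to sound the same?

First find concert pitch: the Bb clarinet sounds a major second below written, so F4 D4 A♭4 B♭5 B4 G♯5 sounds Eb4 C4 Gb4 Ab5 A4 F#5.
Then write for Eb clarinet: it sounds a minor third above written, so the part must be a minor third below concert.
Eb4 → C4
C4 → A3
Gb4 → Eb4
Ab5 → F5
A4 → F#4
F#5 → D#5

C4 A3 Eb4 F5 F#4 D#5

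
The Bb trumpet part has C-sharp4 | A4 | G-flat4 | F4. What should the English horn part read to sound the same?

F#4 D5 Cb5 Bb4

First find concert pitch: the Bb trumpet sounds a major second below written, so C-sharp4 A4 G-flat4 F4 sounds B3 G4 Fb4 Eb4.
Then write for English horn: it sounds a perfect fifth below written, so the part must be a perfect fifth above concert.
B3 → F#4
G4 → D5
Fb4 → Cb5
Eb4 → Bb4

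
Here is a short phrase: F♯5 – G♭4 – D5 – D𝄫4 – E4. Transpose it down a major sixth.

A4 Bbb3 F4 Fbb3 G3

F#5 → A4
Gb4 → Bbb3
D5 → F4
Dbb4 → Fbb3
E4 → G3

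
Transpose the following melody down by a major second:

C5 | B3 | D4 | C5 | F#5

C5 to Bb4
B3 to A3
D4 to C4
C5 to Bb4
F#5 to E5

Bb4 A3 C4 Bb4 E5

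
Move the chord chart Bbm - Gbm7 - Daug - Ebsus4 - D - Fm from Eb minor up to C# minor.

Eb minor up to C# minor is an augmented sixth; each chord root moves by that interval while the quality stays the same.
Bbm: root Bb up an augmented sixth → G#, giving G#m.
Gbm7: root Gb up an augmented sixth → E, giving Em7.
Daug: root D up an augmented sixth → B#, giving B#aug.
Ebsus4: root Eb up an augmented sixth → C#, giving C#sus4.
D: root D up an augmented sixth → B#, giving B#.
Fm: root F up an augmented sixth → D#, giving D#m.

G#m Em7 B#aug C#sus4 B# D#m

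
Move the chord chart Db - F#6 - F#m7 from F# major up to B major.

Gb B6 Bm7

F# major up to B major is a perfect fourth; each chord root moves by that interval while the quality stays the same.
Db: root Db up a perfect fourth → Gb, giving Gb.
F#6: root F# up a perfect fourth → B, giving B6.
F#m7: root F# up a perfect fourth → B, giving Bm7.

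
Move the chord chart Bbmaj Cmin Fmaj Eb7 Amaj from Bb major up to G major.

Bb major up to G major is a major sixth; each chord root moves by that interval while the quality stays the same.
Bbmaj: root Bb up a major sixth → G, giving Gmaj.
Cmin: root C up a major sixth → A, giving Amin.
Fmaj: root F up a major sixth → D, giving Dmaj.
Eb7: root Eb up a major sixth → C, giving C7.
Amaj: root A up a major sixth → F#, giving F#maj.

Gmaj Amin Dmaj C7 F#maj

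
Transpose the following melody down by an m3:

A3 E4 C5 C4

F#3 C#4 A4 A3

A3 down a minor third is F#3.
E4: a third down reaches C, and 3 semitones makes it C#4.
C5 down a minor third is A4.
A minor third down from C4 gives A3.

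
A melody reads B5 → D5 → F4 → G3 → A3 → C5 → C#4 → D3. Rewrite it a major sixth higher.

G#6 B5 D5 E4 F#4 A5 A#4 B3

B5: a sixth up reaches G, and 9 semitones makes it G#6.
D5 up a major sixth is B5.
F4 up a major sixth is D5.
G3: a sixth up reaches E, and 9 semitones makes it E4.
A major sixth up from A3 gives F#4.
C5: a sixth up reaches A, and 9 semitones makes it A5.
C#4: a sixth up reaches A, and 9 semitones makes it A#4.
D3 up a major sixth is B3.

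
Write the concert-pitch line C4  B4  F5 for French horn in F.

G4 F#5 C6

Written C4 sounds as F3 on the French horn in F, so concert pitches are written a perfect fifth up.
C4 → G4
B4 → F#5
F5 → C6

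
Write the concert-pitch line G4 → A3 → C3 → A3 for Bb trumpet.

A4 B3 D3 B3

The Bb trumpet sounds a major second below written, so the written part must be a major second above concert — transpose each note up.
G4 -> A4
A3 -> B3
C3 -> D3
A3 -> B3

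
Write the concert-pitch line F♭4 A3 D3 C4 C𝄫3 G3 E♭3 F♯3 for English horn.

Written C4 sounds as F3 on the English horn, so concert pitches are written a perfect fifth up.
Fb4 to Cb5
A3 to E4
D3 to A3
C4 to G4
Cbb3 to Gbb3
G3 to D4
Eb3 to Bb3
F#3 to C#4

Cb5 E4 A3 G4 Gbb3 D4 Bb3 C#4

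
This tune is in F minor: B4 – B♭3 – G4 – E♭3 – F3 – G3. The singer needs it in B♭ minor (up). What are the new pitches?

F minor to B♭ minor up is a perfect fourth, so every note moves up by that interval.
B4 gives E5
Bb3 gives Eb4
G4 gives C5
Eb3 gives Ab3
F3 gives Bb3
G3 gives C4

E5 Eb4 C5 Ab3 Bb3 C4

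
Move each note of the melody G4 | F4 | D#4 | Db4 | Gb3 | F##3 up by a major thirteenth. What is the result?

G4: a thirteenth up reaches E, and 21 semitones makes it E6.
A major thirteenth up from F4 gives D6.
A major thirteenth up from D#4 gives B#5.
Db4 up a major thirteenth is Bb5.
Gb3: a thirteenth up reaches E, and 21 semitones makes it Eb5.
F##3 up a major thirteenth is D##5.

E6 D6 B#5 Bb5 Eb5 D##5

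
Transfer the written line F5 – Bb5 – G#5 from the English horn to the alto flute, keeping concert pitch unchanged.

Eb5 Ab5 F#5

First find concert pitch: the English horn sounds a perfect fifth below written, so F5 Bb5 G#5 sounds Bb4 Eb5 C#5.
Then write for alto flute: it sounds a perfect fourth below written, so the part must be a perfect fourth above concert.
Bb4 → Eb5
Eb5 → Ab5
C#5 → F#5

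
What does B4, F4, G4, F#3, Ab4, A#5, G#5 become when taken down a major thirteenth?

B4: a thirteenth down reaches D, and 21 semitones makes it D3.
F4 down a major thirteenth is Ab2.
G4 down a major thirteenth is Bb2.
A major thirteenth down from F#3 gives A1.
Ab4: a thirteenth down reaches C, and 21 semitones makes it Cb3.
A#5 down a major thirteenth is C#4.
G#5 down a major thirteenth is B3.

D3 Ab2 Bb2 A1 Cb3 C#4 B3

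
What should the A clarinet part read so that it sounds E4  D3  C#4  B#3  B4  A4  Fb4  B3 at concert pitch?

The A clarinet sounds a minor third below written, so the written part must be a minor third above concert — transpose each note up.
E4 becomes G4
D3 becomes F3
C#4 becomes E4
B#3 becomes D#4
B4 becomes D5
A4 becomes C5
Fb4 becomes Abb4
B3 becomes D4

G4 F3 E4 D#4 D5 C5 Abb4 D4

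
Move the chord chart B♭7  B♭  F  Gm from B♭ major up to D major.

B♭ major up to D major is a major third; each chord root moves by that interval while the quality stays the same.
B♭7: root B♭ up a major third → D, giving D7.
B♭: root B♭ up a major third → D, giving D.
F: root F up a major third → A, giving A.
Gm: root G up a major third → B, giving Bm.

D7 D A Bm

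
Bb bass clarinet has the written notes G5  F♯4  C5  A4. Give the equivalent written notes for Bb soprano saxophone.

First find concert pitch: the Bb bass clarinet sounds a major ninth below written, so G5 F♯4 C5 A4 sounds F4 E3 Bb3 G3.
Then write for Bb soprano saxophone: it sounds a major second below written, so the part must be a major second above concert.
F4 → G4
E3 → F#3
Bb3 → C4
G3 → A3

G4 F#3 C4 A3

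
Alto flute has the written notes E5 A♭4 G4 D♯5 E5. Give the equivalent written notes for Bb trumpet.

C#5 F4 E4 B#4 C#5

First find concert pitch: the alto flute sounds a perfect fourth below written, so E5 A♭4 G4 D♯5 E5 sounds B4 Eb4 D4 A#4 B4.
Then write for Bb trumpet: it sounds a major second below written, so the part must be a major second above concert.
B4 → C#5
Eb4 → F4
D4 → E4
A#4 → B#4
B4 → C#5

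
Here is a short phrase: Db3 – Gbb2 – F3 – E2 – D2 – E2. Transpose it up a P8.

Db4 Gbb3 F4 E3 D3 E3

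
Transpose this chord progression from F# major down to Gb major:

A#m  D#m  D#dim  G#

Bbm Ebm Ebdim Ab

F# major down to Gb major is an augmented seventh; each chord root moves by that interval while the quality stays the same.
A#m: root A# down an augmented seventh → Bb, giving Bbm.
D#m: root D# down an augmented seventh → Eb, giving Ebm.
D#dim: root D# down an augmented seventh → Eb, giving Ebdim.
G#: root G# down an augmented seventh → Ab, giving Ab.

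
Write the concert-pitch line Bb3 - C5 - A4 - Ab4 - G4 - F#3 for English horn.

Written C4 sounds as F3 on the English horn, so concert pitches are written a perfect fifth up.
Bb3 gives F4
C5 gives G5
A4 gives E5
Ab4 gives Eb5
G4 gives D5
F#3 gives C#4

F4 G5 E5 Eb5 D5 C#4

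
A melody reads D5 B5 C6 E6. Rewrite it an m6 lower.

D5 gives F#4
B5 gives D#5
C6 gives E5
E6 gives G#5

F#4 D#5 E5 G#5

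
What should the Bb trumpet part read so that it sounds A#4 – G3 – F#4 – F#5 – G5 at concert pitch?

B#4 A3 G#4 G#5 A5

The Bb trumpet sounds a major second below written, so the written part must be a major second above concert — transpose each note up.
A#4 becomes B#4
G3 becomes A3
F#4 becomes G#4
F#5 becomes G#5
G5 becomes A5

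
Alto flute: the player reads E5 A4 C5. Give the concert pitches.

The alto flute sounds a perfect fourth below written, so transpose each written note down a perfect fourth.
E5 gives B4
A4 gives E4
C5 gives G4

B4 E4 G4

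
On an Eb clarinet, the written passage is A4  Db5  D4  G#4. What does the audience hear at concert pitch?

The Eb clarinet sounds a minor third above written, so transpose each written note up a minor third.
A4 → C5
Db5 → Fb5
D4 → F4
G#4 → B4

C5 Fb5 F4 B4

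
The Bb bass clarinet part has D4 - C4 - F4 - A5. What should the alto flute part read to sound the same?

F3 Eb3 Ab3 C5

First find concert pitch: the Bb bass clarinet sounds a major ninth below written, so D4 C4 F4 A5 sounds C3 Bb2 Eb3 G4.
Then write for alto flute: it sounds a perfect fourth below written, so the part must be a perfect fourth above concert.
C3 → F3
Bb2 → Eb3
Eb3 → Ab3
G4 → C5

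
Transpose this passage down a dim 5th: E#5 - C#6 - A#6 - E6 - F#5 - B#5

E#5 to A##4
C#6 to F##5
A#6 to D##6
E6 to A#5
F#5 to B#4
B#5 to E##5

A##4 F##5 D##6 A#5 B#4 E##5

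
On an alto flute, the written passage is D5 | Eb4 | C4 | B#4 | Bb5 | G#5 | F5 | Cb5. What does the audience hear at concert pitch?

A4 Bb3 G3 F##4 F5 D#5 C5 Gb4

The alto flute sounds a perfect fourth below written, so transpose each written note down a perfect fourth.
D5 to A4
Eb4 to Bb3
C4 to G3
B#4 to F##4
Bb5 to F5
G#5 to D#5
F5 to C5
Cb5 to Gb4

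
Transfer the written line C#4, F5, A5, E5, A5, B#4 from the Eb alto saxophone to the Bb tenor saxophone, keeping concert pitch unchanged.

First find concert pitch: the Eb alto saxophone sounds a major sixth below written, so C#4 F5 A5 E5 A5 B#4 sounds E3 Ab4 C5 G4 C5 D#4.
Then write for Bb tenor saxophone: it sounds a major ninth below written, so the part must be a major ninth above concert.
E3 → F#4
Ab4 → Bb5
C5 → D6
G4 → A5
C5 → D6
D#4 → E#5

F#4 Bb5 D6 A5 D6 E#5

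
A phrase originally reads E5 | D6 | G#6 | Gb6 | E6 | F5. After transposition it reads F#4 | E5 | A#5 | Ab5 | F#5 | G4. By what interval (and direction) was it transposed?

From E5 to F#4 is 7 letter names — a seventh of some quality.
F#4 to E5 is 10 semitones, which makes it a minor seventh; the second version is lower, so the direction is down.
Checking another pair — F5 → G4 — gives the same interval.

down a minor seventh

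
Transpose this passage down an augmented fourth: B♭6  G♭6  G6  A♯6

Fb6 Dbb6 Db6 E6

Bb6 to Fb6
Gb6 to Dbb6
G6 to Db6
A#6 to E6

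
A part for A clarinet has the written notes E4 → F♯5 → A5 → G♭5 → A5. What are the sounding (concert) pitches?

C#4 D#5 F#5 Eb5 F#5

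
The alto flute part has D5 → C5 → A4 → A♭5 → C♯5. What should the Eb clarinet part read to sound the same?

F#4 E4 C#4 C5 E#4

First find concert pitch: the alto flute sounds a perfect fourth below written, so D5 C5 A4 A♭5 C♯5 sounds A4 G4 E4 Eb5 G#4.
Then write for Eb clarinet: it sounds a minor third above written, so the part must be a minor third below concert.
A4 → F#4
G4 → E4
E4 → C#4
Eb5 → C5
G#4 → E#4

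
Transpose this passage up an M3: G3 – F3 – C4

B3 A3 E4

A major third up from G3 gives B3.
F3: a third up reaches A, and 4 semitones makes it A3.
C4: a third up reaches E, and 4 semitones makes it E4.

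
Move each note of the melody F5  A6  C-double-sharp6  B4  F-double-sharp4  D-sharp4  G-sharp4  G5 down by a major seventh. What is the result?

F5 -> Gb4
A6 -> Bb5
C##6 -> D#5
B4 -> C4
F##4 -> G#3
D#4 -> E3
G#4 -> A3
G5 -> Ab4

Gb4 Bb5 D#5 C4 G#3 E3 A3 Ab4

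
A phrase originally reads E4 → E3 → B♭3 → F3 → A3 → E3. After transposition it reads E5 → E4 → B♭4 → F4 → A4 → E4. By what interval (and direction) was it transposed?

up a perfect octave

Take the first pair: E4 → E5. E to E spans 8 letter names, so the interval is some kind of octave.
E4 to E5 is 12 semitones, which makes it a perfect octave; the second version is higher, so the direction is up.
Checking another pair — E3 → E4 — gives the same interval.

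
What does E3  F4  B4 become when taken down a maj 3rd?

E3 → C3
F4 → Db4
B4 → G4

C3 Db4 G4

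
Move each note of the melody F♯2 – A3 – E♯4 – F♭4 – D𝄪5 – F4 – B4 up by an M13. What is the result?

F#2 -> D#4
A3 -> F#5
E#4 -> C##6
Fb4 -> Db6
D##5 -> B##6
F4 -> D6
B4 -> G#6

D#4 F#5 C##6 Db6 B##6 D6 G#6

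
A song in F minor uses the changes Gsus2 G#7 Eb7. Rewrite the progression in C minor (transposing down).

Dsus2 D#7 Bb7

F minor down to C minor is a perfect fourth; each chord root moves by that interval while the quality stays the same.
Gsus2: root G down a perfect fourth → D, giving Dsus2.
G#7: root G# down a perfect fourth → D#, giving D#7.
Eb7: root Eb down a perfect fourth → Bb, giving Bb7.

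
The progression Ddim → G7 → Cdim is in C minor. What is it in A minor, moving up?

C minor up to A minor is a major sixth; each chord root moves by that interval while the quality stays the same.
Ddim: root D up a major sixth → B, giving Bdim.
G7: root G up a major sixth → E, giving E7.
Cdim: root C up a major sixth → A, giving Adim.

Bdim E7 Adim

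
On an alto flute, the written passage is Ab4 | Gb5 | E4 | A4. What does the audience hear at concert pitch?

Eb4 Db5 B3 E4

Written C4 on the alto flute sounds as G3, a perfect fourth lower; apply that shift to every note.
Ab4 gives Eb4
Gb5 gives Db5
E4 gives B3
A4 gives E4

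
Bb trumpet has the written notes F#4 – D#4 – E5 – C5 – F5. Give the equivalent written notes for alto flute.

A4 F#4 G5 Eb5 Ab5

First find concert pitch: the Bb trumpet sounds a major second below written, so F#4 D#4 E5 C5 F5 sounds E4 C#4 D5 Bb4 Eb5.
Then write for alto flute: it sounds a perfect fourth below written, so the part must be a perfect fourth above concert.
E4 → A4
C#4 → F#4
D5 → G5
Bb4 → Eb5
Eb5 → Ab5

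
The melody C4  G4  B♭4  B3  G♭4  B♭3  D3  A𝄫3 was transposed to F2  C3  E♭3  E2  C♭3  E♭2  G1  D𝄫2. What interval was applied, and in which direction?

From C4 to F2 is 12 letter names — a twelfth of some quality.
F2 to C4 is 19 semitones, which makes it a perfect twelfth; the second version is lower, so the direction is down.
Checking another pair — Abb3 → Dbb2 — gives the same interval.

down a perfect twelfth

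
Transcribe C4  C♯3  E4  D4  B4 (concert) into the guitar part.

C5 C#4 E5 D5 B5

The guitar sounds a perfect octave below written, so the written part must be a perfect octave above concert — transpose each note up.
C4 gives C5
C#3 gives C#4
E4 gives E5
D4 gives D5
B4 gives B5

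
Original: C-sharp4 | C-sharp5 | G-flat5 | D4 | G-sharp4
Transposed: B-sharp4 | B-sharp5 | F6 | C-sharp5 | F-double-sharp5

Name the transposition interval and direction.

up a major seventh

Take the first pair: C#4 → B#4. C to B spans 7 letter names, so the interval is some kind of seventh.
C#4 to B#4 is 11 semitones, which makes it a major seventh; the second version is higher, so the direction is up.
Checking another pair — G#4 → F##5 — gives the same interval.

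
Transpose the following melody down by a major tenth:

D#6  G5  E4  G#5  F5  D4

B4 Eb4 C3 E4 Db4 Bb2

D#6 → B4
G5 → Eb4
E4 → C3
G#5 → E4
F5 → Db4
D4 → Bb2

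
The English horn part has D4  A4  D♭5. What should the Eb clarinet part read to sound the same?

E3 B3 Eb4

First find concert pitch: the English horn sounds a perfect fifth below written, so D4 A4 D♭5 sounds G3 D4 Gb4.
Then write for Eb clarinet: it sounds a minor third above written, so the part must be a minor third below concert.
G3 → E3
D4 → B3
Gb4 → Eb4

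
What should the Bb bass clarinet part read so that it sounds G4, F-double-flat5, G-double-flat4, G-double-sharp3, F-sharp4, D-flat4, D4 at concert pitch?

A5 Gbb6 Abb5 A##4 G#5 Eb5 E5

The Bb bass clarinet sounds a major ninth below written, so the written part must be a major ninth above concert — transpose each note up.
G4 → A5
Fbb5 → Gbb6
Gbb4 → Abb5
G##3 → A##4
F#4 → G#5
Db4 → Eb5
D4 → E5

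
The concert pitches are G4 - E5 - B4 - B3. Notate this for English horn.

The English horn sounds a perfect fifth below written, so the written part must be a perfect fifth above concert — transpose each note up.
G4 → D5
E5 → B5
B4 → F#5
B3 → F#4

D5 B5 F#5 F#4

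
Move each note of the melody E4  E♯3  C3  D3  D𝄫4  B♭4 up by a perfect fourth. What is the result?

E4: a fourth up reaches A, and 5 semitones makes it A4.
A perfect fourth up from E#3 gives A#3.
C3 up a perfect fourth is F3.
A perfect fourth up from D3 gives G3.
Dbb4: a fourth up reaches G, and 5 semitones makes it Gbb4.
Bb4 up a perfect fourth is Eb5.

A4 A#3 F3 G3 Gbb4 Eb5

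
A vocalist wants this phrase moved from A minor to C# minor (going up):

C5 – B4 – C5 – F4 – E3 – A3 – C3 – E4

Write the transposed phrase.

E5 D#5 E5 A4 G#3 C#4 E3 G#4

A minor to C# minor up is a major third, so every note moves up by that interval.
C5 gives E5
B4 gives D#5
C5 gives E5
F4 gives A4
E3 gives G#3
A3 gives C#4
C3 gives E3
E4 gives G#4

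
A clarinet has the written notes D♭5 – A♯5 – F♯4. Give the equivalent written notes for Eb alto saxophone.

G5 D##6 B#4

First find concert pitch: the A clarinet sounds a minor third below written, so D♭5 A♯5 F♯4 sounds Bb4 F##5 D#4.
Then write for Eb alto saxophone: it sounds a major sixth below written, so the part must be a major sixth above concert.
Bb4 → G5
F##5 → D##6
D#4 → B#4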